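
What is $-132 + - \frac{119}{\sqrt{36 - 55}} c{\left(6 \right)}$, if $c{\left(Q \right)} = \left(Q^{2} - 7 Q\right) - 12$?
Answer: $-132 - \frac{2142 i \sqrt{19}}{19} \approx -132.0 - 491.41 i$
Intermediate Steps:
$c{\left(Q \right)} = -12 + Q^{2} - 7 Q$
$-132 + - \frac{119}{\sqrt{36 - 55}} c{\left(6 \right)} = -132 + - \frac{119}{\sqrt{36 - 55}} \left(-12 + 6^{2} - 42\right) = -132 + - \frac{119}{\sqrt{-19}} \left(-12 + 36 - 42\right) = -132 + - \frac{119}{i \sqrt{19}} \left(-18\right) = -132 + - 119 \left(- \frac{i \sqrt{19}}{19}\right) \left(-18\right) = -132 + \frac{119 i \sqrt{19}}{19} \left(-18\right) = -132 - \frac{2142 i \sqrt{19}}{19}$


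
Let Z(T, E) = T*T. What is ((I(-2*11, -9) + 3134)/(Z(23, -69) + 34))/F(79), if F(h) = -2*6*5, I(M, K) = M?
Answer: -778/8445 ≈ -0.092126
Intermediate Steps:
Z(T, E) = T²
F(h) = -60 (F(h) = -12*5 = -60)
((I(-2*11, -9) + 3134)/(Z(23, -69) + 34))/F(79) = ((-2*11 + 3134)/(23² + 34))/(-60) = ((-22 + 3134)/(529 + 34))*(-1/60) = (3112/563)*(-1/60) = -778/8445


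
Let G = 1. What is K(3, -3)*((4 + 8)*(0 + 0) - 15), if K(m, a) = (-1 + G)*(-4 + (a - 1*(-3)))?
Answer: 0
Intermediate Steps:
K(m, a) = 0 (K(m, a) = (-1 + 1)*(-4 + (a - 1*(-3))) = 0*(-4 + (a + 3)) = 0*(-4 + (3 + a)) = 0*(-1 + a) = 0)
K(3, -3)*((4 + 8)*(0 + 0) - 15) = 0*((4 + 8)*(0 + 0) - 15) = 0*(12*0 - 15) = 0*(0 - 15) = 0*(-15) = 0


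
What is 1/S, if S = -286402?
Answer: -1/286402 ≈ -3.4916e-6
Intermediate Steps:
1/S = 1/(-286402) = -1/286402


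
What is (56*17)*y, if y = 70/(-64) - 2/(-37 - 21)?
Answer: -116977/116 ≈ -1008.4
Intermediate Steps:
y = -983/928 (y = 70*(-1/64) - 2/(-58) = -35/32 - 2*(-1/58) = -35/32 + 1/29 = -983/928 ≈ -1.0593)
(56*17)*y = (56*17)*(-983/928) = 952*(-983/928) = -116977/116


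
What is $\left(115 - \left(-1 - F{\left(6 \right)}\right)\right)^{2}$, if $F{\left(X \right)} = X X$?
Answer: $23104$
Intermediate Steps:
$F{\left(X \right)} = X^{2}$
$\left(115 - \left(-1 - F{\left(6 \right)}\right)\right)^{2} = \left(115 + \left(\left(\left(6^{2} + 19\right) + 9\right) - 27\right)\right)^{2} = \left(115 + \left(\left(\left(36 + 19\right) + 9\right) - 27\right)\right)^{2} = \left(115 + \left(\left(55 + 9\right) - 27\right)\right)^{2} = \left(115 + \left(64 - 27\right)\right)^{2} = \left(115 + 37\right)^{2} = 152^{2} = 23104$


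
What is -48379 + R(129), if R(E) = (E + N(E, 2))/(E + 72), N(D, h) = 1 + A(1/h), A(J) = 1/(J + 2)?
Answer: -48620243/1005 ≈ -48378.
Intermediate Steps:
A(J) = 1/(2 + J)
N(D, h) = 1 + 1/(2 + 1/h)
R(E) = (7/5 + E)/(72 + E) (R(E) = (E + (1 + 3*2)/(1 + 2*2))/(E + 72) = (E + (1 + 6)/(1 + 4))/(72 + E) = (E + 7/5)/(72 + E) = (7/5 + E)/(72 + E))
-48379 + R(129) = -48379 + (7/5 + 129)/(72 + 129) = -48379 + (652/5)/201 = -48379 + (1/201)*(652/5) = -48379 + 652/1005 = -48620243/1005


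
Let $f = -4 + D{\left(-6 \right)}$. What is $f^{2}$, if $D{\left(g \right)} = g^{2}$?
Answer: $1024$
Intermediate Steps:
$f = 32$ ($f = -4 + \left(-6\right)^{2} = -4 + 36 = 32$)
$f^{2} = 32^{2} = 1024$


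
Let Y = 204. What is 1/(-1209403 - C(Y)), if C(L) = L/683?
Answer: -683/826022453 ≈ -8.2685e-7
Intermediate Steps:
C(L) = L/683 (C(L) = L*(1/683) = L/683)
1/(-1209403 - C(Y)) = 1/(-1209403 - 204/683) = 1/(-826022453/683) = -683/826022453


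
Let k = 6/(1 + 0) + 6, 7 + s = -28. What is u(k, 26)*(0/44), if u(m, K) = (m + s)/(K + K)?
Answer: 0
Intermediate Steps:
s = -35 (s = -7 - 28 = -35)
k = 12 (k = 6/1 + 6 = 6*1 + 6 = 6 + 6 = 12)
u(m, K) = (-35 + m)/(2*K) (u(m, K) = (m - 35)/(K + K) = (-35 + m)/((2*K)) = (-35 + m)*(1/(2*K)) = (-35 + m)/(2*K))
u(k, 26)*(0/44) = ((½)*(-35 + 12)/26)*(0/44) = ((½)*(1/26)*(-23))*(0*(1/44)) = -23/52*0 = 0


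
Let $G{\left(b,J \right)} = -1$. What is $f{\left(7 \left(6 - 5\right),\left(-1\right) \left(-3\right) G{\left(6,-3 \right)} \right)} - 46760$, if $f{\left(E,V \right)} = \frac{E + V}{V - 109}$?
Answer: $- \frac{1309281}{28} \approx -46760.0$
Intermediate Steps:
$f{\left(E,V \right)} = \frac{E + V}{-109 + V}$
$f{\left(7 \left(6 - 5\right),\left(-1\right) \left(-3\right) G{\left(6,-3 \right)} \right)} - 46760 = \frac{7 \left(6 - 5\right) + \left(-1\right) \left(-3\right) \left(-1\right)}{-109 + \left(-1\right) \left(-3\right) \left(-1\right)} - 46760 = \frac{7 \cdot 1 + 3 \left(-1\right)}{-109 + 3 \left(-1\right)} - 46760 = \frac{7 - 3}{-109 - 3} - 46760 = \frac{1}{-112} \cdot 4 - 46760 = \left(- \frac{1}{112}\right) 4 - 46760 = - \frac{1}{28} - 46760 = - \frac{1309281}{28}$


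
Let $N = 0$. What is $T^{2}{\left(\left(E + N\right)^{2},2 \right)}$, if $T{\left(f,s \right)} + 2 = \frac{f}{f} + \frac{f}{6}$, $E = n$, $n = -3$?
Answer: $\frac{1}{4} \approx 0.25$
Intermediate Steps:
$E = -3$
$T{\left(f,s \right)} = -1 + \frac{f}{6}$ ($T{\left(f,s \right)} = -2 + \left(\frac{f}{f} + \frac{f}{6}\right) = -2 + \left(1 + f \frac{1}{6}\right) = -2 + \left(1 + \frac{f}{6}\right) = -1 + \frac{f}{6}$)
$T^{2}{\left(\left(E + N\right)^{2},2 \right)} = \left(-1 + \frac{\left(-3 + 0\right)^{2}}{6}\right)^{2} = \left(-1 + \frac{\left(-3\right)^{2}}{6}\right)^{2} = \left(-1 + \frac{1}{6} \cdot 9\right)^{2} = \left(-1 + \frac{3}{2}\right)^{2} = \left(\frac{1}{2}\right)^{2} = \frac{1}{4}$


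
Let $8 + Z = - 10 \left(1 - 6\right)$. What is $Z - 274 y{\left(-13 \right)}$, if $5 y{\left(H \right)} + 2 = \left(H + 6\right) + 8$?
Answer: $\frac{484}{5} \approx 96.8$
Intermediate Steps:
$Z = 42$ ($Z = -8 - 10 \left(1 - 6\right) = -8 - -50 = -8 + 50 = 42$)
$y{\left(H \right)} = \frac{12}{5} + \frac{H}{5}$ ($y{\left(H \right)} = - \frac{2}{5} + \frac{\left(H + 6\right) + 8}{5} = - \frac{2}{5} + \frac{\left(6 + H\right) + 8}{5} = - \frac{2}{5} + \frac{14 + H}{5} = - \frac{2}{5} + \left(\frac{14}{5} + \frac{H}{5}\right) = \frac{12}{5} + \frac{H}{5}$)
$Z - 274 y{\left(-13 \right)} = 42 - 274 \left(\frac{12}{5} + \frac{1}{5} \left(-13\right)\right) = 42 - 274 \left(\frac{12}{5} - \frac{13}{5}\right) = 42 - - \frac{274}{5} = 42 + \frac{274}{5} = \frac{484}{5}$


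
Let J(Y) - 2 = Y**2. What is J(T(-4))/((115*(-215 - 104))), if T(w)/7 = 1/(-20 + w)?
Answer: -1201/21130560 ≈ -5.6837e-5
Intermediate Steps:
T(w) = 7/(-20 + w)
J(Y) = 2 + Y**2
J(T(-4))/((115*(-215 - 104))) = (2 + (7/(-20 - 4))**2)/((115*(-215 - 104))) = (2 + (7/(-24))**2)/((115*(-319))) = (2 + (7*(-1/24))**2)/(-36685) = (2 + (-7/24)**2)*(-1/36685) = (2 + 49/576)*(-1/36685) = (1201/576)*(-1/36685) = -1201/21130560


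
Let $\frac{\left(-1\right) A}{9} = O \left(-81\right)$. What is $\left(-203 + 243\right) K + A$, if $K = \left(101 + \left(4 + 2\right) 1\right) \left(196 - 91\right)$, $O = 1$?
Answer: $450129$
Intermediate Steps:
$K = 11235$ ($K = \left(101 + 6 \cdot 1\right) 105 = \left(101 + 6\right) 105 = 107 \cdot 105 = 11235$)
$A = 729$ ($A = - 9 \cdot 1 \left(-81\right) = \left(-9\right) \left(-81\right) = 729$)
$\left(-203 + 243\right) K + A = \left(-203 + 243\right) 11235 + 729 = 40 \cdot 11235 + 729 = 449400 + 729 = 450129$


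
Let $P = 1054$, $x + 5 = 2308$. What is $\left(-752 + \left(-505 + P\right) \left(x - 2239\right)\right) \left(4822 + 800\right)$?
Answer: $193306848$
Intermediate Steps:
$x = 2303$ ($x = -5 + 2308 = 2303$)
$\left(-752 + \left(-505 + P\right) \left(x - 2239\right)\right) \left(4822 + 800\right) = \left(-752 + \left(-505 + 1054\right) \left(2303 - 2239\right)\right) \left(4822 + 800\right) = \left(-752 + 549 \cdot 64\right) 5622 = \left(-752 + 35136\right) 5622 = 34384 \cdot 5622 = 193306848$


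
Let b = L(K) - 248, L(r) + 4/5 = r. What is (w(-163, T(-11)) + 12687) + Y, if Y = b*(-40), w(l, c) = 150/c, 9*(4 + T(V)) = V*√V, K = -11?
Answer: 60579933/2627 + 14850*I*√11/2627 ≈ 23061.0 + 18.748*I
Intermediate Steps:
T(V) = -4 + V^(3/2)/9 (T(V) = -4 + (V*√V)/9 = -4 + V^(3/2)/9)
L(r) = -⅘ + r
b = -1299/5 (b = (-⅘ - 11) - 248 = -59/5 - 248 = -1299/5 ≈ -259.80)
Y = 10392 (Y = -1299/5*(-40) = 10392)
(w(-163, T(-11)) + 12687) + Y = (150/(-4 + (-11)^(3/2)/9) + 12687) + 10392 = (150/(-4 + (-11*I*√11)/9) + 12687) + 10392 = (150/(-4 - 11*I*√11/9) + 12687) + 10392 = (12687 + 150/(-4 - 11*I*√11/9)) + 10392 = 23079 + 150/(-4 - 11*I*√11/9)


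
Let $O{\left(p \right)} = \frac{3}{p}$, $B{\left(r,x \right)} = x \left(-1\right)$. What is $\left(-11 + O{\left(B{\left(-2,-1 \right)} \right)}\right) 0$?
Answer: $0$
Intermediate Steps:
$B{\left(r,x \right)} = - x$
$\left(-11 + O{\left(B{\left(-2,-1 \right)} \right)}\right) 0 = \left(-11 + \frac{3}{\left(-1\right) \left(-1\right)}\right) 0 = \left(-11 + \frac{3}{1}\right) 0 = \left(-11 + 3 \cdot 1\right) 0 = \left(-11 + 3\right) 0 = \left(-8\right) 0 = 0$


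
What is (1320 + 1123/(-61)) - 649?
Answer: 39808/61 ≈ 652.59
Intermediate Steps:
(1320 + 1123/(-61)) - 649 = (1320 + 1123*(-1/61)) - 649 = (1320 - 1123/61) - 649 = 79397/61 - 649 = 39808/61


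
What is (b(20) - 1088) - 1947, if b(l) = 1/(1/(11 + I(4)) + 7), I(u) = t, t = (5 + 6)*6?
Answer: -1638823/540 ≈ -3034.9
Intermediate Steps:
t = 66 (t = 11*6 = 66)
I(u) = 66
b(l) = 77/540 (b(l) = 1/(1/(11 + 66) + 7) = 1/(1/77 + 7) = 1/(540/77) = 77/540)
(b(20) - 1088) - 1947 = (77/540 - 1088) - 1947 = -587443/540 - 1947 = -1638823/540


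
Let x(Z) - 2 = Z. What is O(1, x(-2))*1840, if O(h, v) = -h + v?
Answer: -1840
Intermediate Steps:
x(Z) = 2 + Z
O(h, v) = v - h
O(1, x(-2))*1840 = ((2 - 2) - 1*1)*1840 = (0 - 1)*1840 = -1*1840 = -1840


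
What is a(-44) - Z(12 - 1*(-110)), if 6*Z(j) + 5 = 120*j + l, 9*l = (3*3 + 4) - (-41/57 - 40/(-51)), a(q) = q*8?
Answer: -48687707/17442 ≈ -2791.4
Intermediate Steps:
a(q) = 8*q
l = 4178/2907 (l = ((3*3 + 4) - (-41/57 - 40/(-51)))/9 = ((9 + 4) - (-41*1/57 - 40*(-1/51)))/9 = (13 - (-41/57 + 40/51))/9 = (13 - 1*21/323)/9 = (13 - 21/323)/9 = (⅑)*(4178/323) = 4178/2907 ≈ 1.4372)
Z(j) = -10357/17442 + 20*j (Z(j) = -⅚ + (120*j + 4178/2907)/6 = -⅚ + (4178/2907 + 120*j)/6 = -⅚ + (2089/8721 + 20*j) = -10357/17442 + 20*j)
a(-44) - Z(12 - 1*(-110)) = 8*(-44) - (-10357/17442 + 20*(12 - 1*(-110))) = -352 - (-10357/17442 + 20*(12 + 110)) = -352 - (-10357/17442 + 20*122) = -352 - (-10357/17442 + 2440) = -352 - 1*42548123/17442 = -352 - 42548123/17442 = -48687707/17442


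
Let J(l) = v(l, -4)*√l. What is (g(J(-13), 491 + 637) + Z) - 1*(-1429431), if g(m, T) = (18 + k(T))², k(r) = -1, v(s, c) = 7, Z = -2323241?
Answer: -893521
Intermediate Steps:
J(l) = 7*√l
g(m, T) = 289 (g(m, T) = (18 - 1)² = 17² = 289)
(g(J(-13), 491 + 637) + Z) - 1*(-1429431) = (289 - 2323241) - 1*(-1429431) = -2322952 + 1429431 = -893521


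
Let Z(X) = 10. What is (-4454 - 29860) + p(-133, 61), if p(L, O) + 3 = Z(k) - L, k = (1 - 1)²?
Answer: -34174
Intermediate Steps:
k = 0 (k = 0² = 0)
p(L, O) = 7 - L (p(L, O) = -3 + (10 - L) = 7 - L)
(-4454 - 29860) + p(-133, 61) = (-4454 - 29860) + (7 - 1*(-133)) = -34314 + (7 + 133) = -34314 + 140 = -34174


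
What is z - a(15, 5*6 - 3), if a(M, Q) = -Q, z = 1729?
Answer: 1756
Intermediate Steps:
z - a(15, 5*6 - 3) = 1729 - (-1)*(5*6 - 3) = 1729 - (-1)*(30 - 3) = 1729 - (-1)*27 = 1729 - 1*(-27) = 1729 + 27 = 1756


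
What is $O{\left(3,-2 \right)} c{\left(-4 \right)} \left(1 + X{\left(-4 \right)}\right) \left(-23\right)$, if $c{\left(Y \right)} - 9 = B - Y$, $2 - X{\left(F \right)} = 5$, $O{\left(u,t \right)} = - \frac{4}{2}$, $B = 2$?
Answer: $-1380$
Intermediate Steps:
$O{\left(u,t \right)} = -2$ ($O{\left(u,t \right)} = \left(-4\right) \frac{1}{2} = -2$)
$X{\left(F \right)} = -3$ ($X{\left(F \right)} = 2 - 5 = -3$)
$c{\left(Y \right)} = 11 - Y$ ($c{\left(Y \right)} = 9 - \left(-2 + Y\right) = 11 - Y$)
$O{\left(3,-2 \right)} c{\left(-4 \right)} \left(1 + X{\left(-4 \right)}\right) \left(-23\right) = - 2 \left(11 - -4\right) \left(1 - 3\right) \left(-23\right) = - 2 \left(11 + 4\right) \left(-2\right) \left(-23\right) = - 2 \cdot 15 \left(-2\right) \left(-23\right) = \left(-2\right) \left(-30\right) \left(-23\right) = 60 \left(-23\right) = -1380$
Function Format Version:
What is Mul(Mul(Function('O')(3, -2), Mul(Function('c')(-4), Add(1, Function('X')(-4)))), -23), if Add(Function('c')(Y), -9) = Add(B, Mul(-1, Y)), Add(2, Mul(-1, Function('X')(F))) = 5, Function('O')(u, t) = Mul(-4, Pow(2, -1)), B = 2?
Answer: -1380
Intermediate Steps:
Function('O')(u, t) = -2 (Function('O')(u, t) = Mul(-4, Rational(1, 2)) = -2)
Function('X')(F) = -3 (Function('X')(F) = Add(2, Mul(-1, 5)) = Add(2, -5) = -3)
Function('c')(Y) = Add(11, Mul(-1, Y)) (Function('c')(Y) = Add(9, Add(2, Mul(-1, Y))) = Add(11, Mul(-1, Y)))
Mul(Mul(Function('O')(3, -2), Mul(Function('c')(-4), Add(1, Function('X')(-4)))), -23) = Mul(Mul(-2, Mul(Add(11, Mul(-1, -4)), Add(1, -3))), -23) = Mul(Mul(-2, Mul(Add(11, 4), -2)), -23) = Mul(Mul(-2, Mul(15, -2)), -23) = Mul(Mul(-2, -30), -23) = Mul(60, -23) = -1380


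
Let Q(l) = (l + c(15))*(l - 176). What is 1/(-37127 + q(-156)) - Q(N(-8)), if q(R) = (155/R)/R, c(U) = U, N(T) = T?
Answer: 1163736977560/903522517 ≈ 1288.0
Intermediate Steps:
Q(l) = (-176 + l)*(15 + l) (Q(l) = (l + 15)*(l - 176) = (15 + l)*(-176 + l) = (-176 + l)*(15 + l))
q(R) = 155/R²
1/(-37127 + q(-156)) - Q(N(-8)) = 1/(-37127 + 155/(-156)²) - (-2640 + (-8)² - 161*(-8)) = 1/(-37127 + 155*(1/24336)) - (-2640 + 64 + 1288) = 1/(-37127 + 155/24336) - 1*(-1288) = 1/(-903522517/24336) + 1288 = -24336/903522517 + 1288 = 1163736977560/903522517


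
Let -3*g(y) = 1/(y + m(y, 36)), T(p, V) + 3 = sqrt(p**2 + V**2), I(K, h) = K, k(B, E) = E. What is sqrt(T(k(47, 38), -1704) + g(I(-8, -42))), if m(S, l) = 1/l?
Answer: sqrt(-243663 + 164738*sqrt(726265))/287 ≈ 41.249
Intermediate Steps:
T(p, V) = -3 + sqrt(V**2 + p**2) (T(p, V) = -3 + sqrt(p**2 + V**2) = -3 + sqrt(V**2 + p**2))
g(y) = -1/(3*(1/36 + y)) (g(y) = -1/(3*(y + 1/36)) = -1/(3*(1/36 + y)))
sqrt(T(k(47, 38), -1704) + g(I(-8, -42))) = sqrt((-3 + sqrt((-1704)**2 + 38**2)) - 12/(1 + 36*(-8))) = sqrt((-3 + sqrt(2903616 + 1444)) - 12/(1 - 288)) = sqrt((-3 + sqrt(2905060)) - 12/(-287)) = sqrt((-3 + 2*sqrt(726265)) - 12*(-1/287)) = sqrt((-3 + 2*sqrt(726265)) + 12/287) = sqrt(-849/287 + 2*sqrt(726265))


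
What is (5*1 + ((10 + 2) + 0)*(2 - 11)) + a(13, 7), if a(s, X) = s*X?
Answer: -12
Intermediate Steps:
a(s, X) = X*s
(5*1 + ((10 + 2) + 0)*(2 - 11)) + a(13, 7) = (5*1 + ((10 + 2) + 0)*(2 - 11)) + 7*13 = (5 + (12 + 0)*(-9)) + 91 = (5 + 12*(-9)) + 91 = (5 - 108) + 91 = -103 + 91 = -12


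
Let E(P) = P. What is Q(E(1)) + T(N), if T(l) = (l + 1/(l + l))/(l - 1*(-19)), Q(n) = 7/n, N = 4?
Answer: 1321/184 ≈ 7.1793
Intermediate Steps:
T(l) = (l + 1/(2*l))/(19 + l) (T(l) = (l + 1/(2*l))/(l + 19) = (l + 1/(2*l))/(19 + l))
Q(E(1)) + T(N) = 7/1 + (½ + 4²)/(4*(19 + 4)) = 7*1 + (¼)*(½ + 16)/23 = 7 + (¼)*(1/23)*(33/2) = 7 + 33/184 = 1321/184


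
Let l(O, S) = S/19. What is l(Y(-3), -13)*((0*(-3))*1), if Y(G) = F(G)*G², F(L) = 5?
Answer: 0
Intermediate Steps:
Y(G) = 5*G²
l(O, S) = S/19 (l(O, S) = S*(1/19) = S/19)
l(Y(-3), -13)*((0*(-3))*1) = ((1/19)*(-13))*((0*(-3))*1) = -0 = -13/19*0 = 0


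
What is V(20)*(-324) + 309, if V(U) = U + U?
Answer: -12651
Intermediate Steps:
V(U) = 2*U
V(20)*(-324) + 309 = (2*20)*(-324) + 309 = 40*(-324) + 309 = -12960 + 309 = -12651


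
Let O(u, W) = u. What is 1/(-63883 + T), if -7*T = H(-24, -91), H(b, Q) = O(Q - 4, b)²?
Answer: -7/456206 ≈ -1.5344e-5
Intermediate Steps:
H(b, Q) = (-4 + Q)² (H(b, Q) = (Q - 4)² = (-4 + Q)²)
T = -9025/7 (T = -(-4 - 91)²/7 = -⅐*(-95)² = -⅐*9025 = -9025/7 ≈ -1289.3)
1/(-63883 + T) = 1/(-63883 - 9025/7) = 1/(-456206/7) = -7/456206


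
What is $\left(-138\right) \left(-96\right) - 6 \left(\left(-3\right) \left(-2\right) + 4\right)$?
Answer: $13188$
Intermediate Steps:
$\left(-138\right) \left(-96\right) - 6 \left(\left(-3\right) \left(-2\right) + 4\right) = 13248 - 6 \left(6 + 4\right) = 13248 - 60 = 13188$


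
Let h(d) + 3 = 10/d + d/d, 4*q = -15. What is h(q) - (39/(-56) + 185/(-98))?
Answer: -2449/1176 ≈ -2.0825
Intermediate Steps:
q = -15/4 (q = (¼)*(-15) = -15/4 ≈ -3.7500)
h(d) = -2 + 10/d (h(d) = -3 + (10/d + d/d) = -3 + (10/d + 1) = -3 + (1 + 10/d) = -2 + 10/d)
h(q) - (39/(-56) + 185/(-98)) = (-2 + 10/(-15/4)) - (39/(-56) + 185/(-98)) = (-2 + 10*(-4/15)) - (39*(-1/56) + 185*(-1/98)) = (-2 - 8/3) - (-39/56 - 185/98) = -14/3 - 1*(-1013/392) = -14/3 + 1013/392 = -2449/1176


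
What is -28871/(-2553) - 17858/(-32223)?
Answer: 4714501/397417 ≈ 11.863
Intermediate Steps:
-28871/(-2553) - 17858/(-32223) = -28871*(-1/2553) - 17858*(-1/32223) = 28871/2553 + 17858/32223 = 4714501/397417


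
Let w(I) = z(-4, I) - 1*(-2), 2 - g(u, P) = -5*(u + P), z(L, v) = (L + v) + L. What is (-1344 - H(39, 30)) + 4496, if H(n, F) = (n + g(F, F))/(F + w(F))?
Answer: 169867/54 ≈ 3145.7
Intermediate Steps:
z(L, v) = v + 2*L
g(u, P) = 2 + 5*P + 5*u (g(u, P) = 2 - (-5)*(u + P) = 2 - (-5)*(P + u) = 2 - (-5*P - 5*u) = 2 + (5*P + 5*u) = 2 + 5*P + 5*u)
w(I) = -6 + I (w(I) = (I + 2*(-4)) - 1*(-2) = (I - 8) + 2 = (-8 + I) + 2 = -6 + I)
H(n, F) = (2 + n + 10*F)/(-6 + 2*F) (H(n, F) = (n + (2 + 5*F + 5*F))/(F + (-6 + F)) = (n + (2 + 10*F))/(-6 + 2*F) = (2 + n + 10*F)/(-6 + 2*F))
(-1344 - H(39, 30)) + 4496 = (-1344 - (2 + 39 + 10*30)/(2*(-3 + 30))) + 4496 = (-1344 - (2 + 39 + 300)/(2*27)) + 4496 = (-1344 - 341/(2*27)) + 4496 = (-1344 - 1*341/54) + 4496 = (-1344 - 341/54) + 4496 = -72917/54 + 4496 = 169867/54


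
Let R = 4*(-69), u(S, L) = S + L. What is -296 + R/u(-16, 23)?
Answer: -2348/7 ≈ -335.43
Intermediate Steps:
u(S, L) = L + S
R = -276
-296 + R/u(-16, 23) = -296 - 276/(23 - 16) = -296 - 276/7 = -2348/7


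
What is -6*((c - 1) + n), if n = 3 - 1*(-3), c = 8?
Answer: -78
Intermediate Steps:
n = 6 (n = 3 + 3 = 6)
-6*((c - 1) + n) = -6*((8 - 1) + 6) = -6*(7 + 6) = -6*13 = -78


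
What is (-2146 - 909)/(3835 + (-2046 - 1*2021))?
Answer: 3055/232 ≈ 13.168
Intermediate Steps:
(-2146 - 909)/(3835 + (-2046 - 1*2021)) = -3055/(3835 + (-2046 - 2021)) = -3055/(3835 - 4067) = -3055/(-232) = -3055*(-1/232) = 3055/232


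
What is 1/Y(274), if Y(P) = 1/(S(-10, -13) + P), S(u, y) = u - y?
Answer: 277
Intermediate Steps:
Y(P) = 1/(3 + P) (Y(P) = 1/((-10 - 1*(-13)) + P) = 1/((-10 + 13) + P) = 1/(3 + P))
1/Y(274) = 1/(1/(3 + 274)) = 1/(1/277) = 277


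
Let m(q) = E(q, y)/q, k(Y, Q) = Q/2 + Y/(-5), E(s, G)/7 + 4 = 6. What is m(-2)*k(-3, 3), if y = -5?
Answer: -147/10 ≈ -14.700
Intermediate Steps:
E(s, G) = 14 (E(s, G) = -28 + 7*6 = -28 + 42 = 14)
k(Y, Q) = Q/2 - Y/5 (k(Y, Q) = Q*(½) + Y*(-⅕) = Q/2 - Y/5)
m(q) = 14/q
m(-2)*k(-3, 3) = (14/(-2))*((½)*3 - ⅕*(-3)) = (14*(-½))*(3/2 + ⅗) = -7*21/10 = -147/10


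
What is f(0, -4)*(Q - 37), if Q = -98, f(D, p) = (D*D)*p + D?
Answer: 0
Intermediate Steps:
f(D, p) = D + p*D**2 (f(D, p) = D**2*p + D = p*D**2 + D = D + p*D**2)
f(0, -4)*(Q - 37) = (0*(1 + 0*(-4)))*(-98 - 37) = (0*(1 + 0))*(-135) = (0*1)*(-135) = 0*(-135) = 0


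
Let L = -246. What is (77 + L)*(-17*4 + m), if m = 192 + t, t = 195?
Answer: -53911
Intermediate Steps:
m = 387 (m = 192 + 195 = 387)
(77 + L)*(-17*4 + m) = (77 - 246)*(-17*4 + 387) = -169*(-68 + 387) = -169*319 = -53911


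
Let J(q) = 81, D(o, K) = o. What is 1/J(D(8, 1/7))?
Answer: 1/81 ≈ 0.012346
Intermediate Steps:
1/J(D(8, 1/7)) = 1/81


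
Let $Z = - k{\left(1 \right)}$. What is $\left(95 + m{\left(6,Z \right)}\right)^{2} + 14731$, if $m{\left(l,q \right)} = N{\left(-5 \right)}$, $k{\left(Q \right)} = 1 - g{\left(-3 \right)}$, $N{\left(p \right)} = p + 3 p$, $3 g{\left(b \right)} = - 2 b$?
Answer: $20356$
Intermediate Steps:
$g{\left(b \right)} = - \frac{2 b}{3}$ ($g{\left(b \right)} = \frac{\left(-2\right) b}{3} = - \frac{2 b}{3}$)
$N{\left(p \right)} = 4 p$
$k{\left(Q \right)} = -1$ ($k{\left(Q \right)} = 1 - \left(- \frac{2}{3}\right) \left(-3\right) = 1 - 2 = -1$)
$Z = 1$ ($Z = \left(-1\right) \left(-1\right) = 1$)
$m{\left(l,q \right)} = -20$ ($m{\left(l,q \right)} = 4 \left(-5\right) = -20$)
$\left(95 + m{\left(6,Z \right)}\right)^{2} + 14731 = \left(95 - 20\right)^{2} + 14731 = 75^{2} + 14731 = 5625 + 14731 = 20356$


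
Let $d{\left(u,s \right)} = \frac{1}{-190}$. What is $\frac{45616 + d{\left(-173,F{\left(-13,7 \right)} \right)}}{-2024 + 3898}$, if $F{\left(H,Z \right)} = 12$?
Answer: $\frac{8667039}{356060} \approx 24.342$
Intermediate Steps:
$d{\left(u,s \right)} = - \frac{1}{190}$
$\frac{45616 + d{\left(-173,F{\left(-13,7 \right)} \right)}}{-2024 + 3898} = \frac{45616 - \frac{1}{190}}{-2024 + 3898} = \frac{8667039}{190 \cdot 1874} = \frac{8667039}{190} \cdot \frac{1}{1874} = \frac{8667039}{356060}$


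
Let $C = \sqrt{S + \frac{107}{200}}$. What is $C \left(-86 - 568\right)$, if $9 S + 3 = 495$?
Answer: $- \frac{109 \sqrt{198726}}{10} \approx -4859.1$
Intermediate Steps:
$S = \frac{164}{3}$ ($S = - \frac{1}{3} + \frac{1}{9} \cdot 495 = - \frac{1}{3} + 55 = \frac{164}{3} \approx 54.667$)
$C = \frac{\sqrt{198726}}{60}$ ($C = \sqrt{\frac{164}{3} + \frac{107}{200}} = \sqrt{\frac{33121}{600}} = \frac{\sqrt{198726}}{60} \approx 7.4298$)
$C \left(-86 - 568\right) = \frac{\sqrt{198726}}{60} \left(-86 - 568\right) = \frac{\sqrt{198726}}{60} \left(-654\right) = - \frac{109 \sqrt{198726}}{10}$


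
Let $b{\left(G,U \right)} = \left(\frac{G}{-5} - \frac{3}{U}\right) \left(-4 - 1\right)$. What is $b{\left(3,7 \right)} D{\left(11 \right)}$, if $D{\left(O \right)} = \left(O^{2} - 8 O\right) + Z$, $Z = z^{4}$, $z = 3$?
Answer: $\frac{4104}{7} \approx 586.29$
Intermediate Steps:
$Z = 81$ ($Z = 3^{4} = 81$)
$b{\left(G,U \right)} = G + \frac{15}{U}$ ($b{\left(G,U \right)} = \left(G \left(- \frac{1}{5}\right) - \frac{3}{U}\right) \left(-5\right) = \left(- \frac{G}{5} - \frac{3}{U}\right) \left(-5\right) = \left(- \frac{3}{U} - \frac{G}{5}\right) \left(-5\right) = G + \frac{15}{U}$)
$D{\left(O \right)} = 81 + O^{2} - 8 O$ ($D{\left(O \right)} = \left(O^{2} - 8 O\right) + 81 = 81 + O^{2} - 8 O$)
$b{\left(3,7 \right)} D{\left(11 \right)} = \left(3 + \frac{15}{7}\right) \left(81 + 11^{2} - 88\right) = \left(3 + 15 \cdot \frac{1}{7}\right) \left(81 + 121 - 88\right) = \left(3 + \frac{15}{7}\right) 114 = \frac{36}{7} \cdot 114 = \frac{4104}{7}$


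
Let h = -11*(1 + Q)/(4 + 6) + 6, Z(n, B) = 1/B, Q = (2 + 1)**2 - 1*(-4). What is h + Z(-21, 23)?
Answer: -1076/115 ≈ -9.3565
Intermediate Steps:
Q = 13 (Q = 3**2 + 4 = 9 + 4 = 13)
Z(n, B) = 1/B
h = -47/5 (h = -11*(1 + 13)/(4 + 6) + 6 = -154/10 + 6 = -11*7/5 + 6 = -77/5 + 6 = -47/5 ≈ -9.4000)
h + Z(-21, 23) = -47/5 + 1/23 = -1076/115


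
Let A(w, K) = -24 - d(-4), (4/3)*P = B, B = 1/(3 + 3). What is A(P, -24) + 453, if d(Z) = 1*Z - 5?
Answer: 438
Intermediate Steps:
B = ⅙ (B = 1/6 = ⅙ ≈ 0.16667)
P = ⅛ (P = (¾)*(⅙) = ⅛ ≈ 0.12500)
d(Z) = -5 + Z (d(Z) = Z - 5 = -5 + Z)
A(w, K) = -15 (A(w, K) = -24 - (-5 - 4) = -24 - 1*(-9) = -24 + 9 = -15)
A(P, -24) + 453 = -15 + 453 = 438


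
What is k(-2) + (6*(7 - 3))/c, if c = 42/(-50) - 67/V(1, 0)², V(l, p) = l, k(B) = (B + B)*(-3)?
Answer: 2469/212 ≈ 11.646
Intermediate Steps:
k(B) = -6*B (k(B) = (2*B)*(-3) = -6*B)
c = -1696/25 (c = 42/(-50) - 67/(1²) = 42*(-1/50) - 67/1 = -21/25 - 67*1 = -21/25 - 67 = -1696/25 ≈ -67.840)
k(-2) + (6*(7 - 3))/c = -6*(-2) + (6*(7 - 3))/(-1696/25) = 12 - 75*4/848 = 12 - 25/1696*24 = 12 - 75/212 = 2469/212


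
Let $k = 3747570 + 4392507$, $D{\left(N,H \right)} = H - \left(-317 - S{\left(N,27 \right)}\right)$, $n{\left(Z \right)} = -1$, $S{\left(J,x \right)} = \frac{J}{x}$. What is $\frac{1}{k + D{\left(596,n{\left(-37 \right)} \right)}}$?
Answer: $\frac{27}{219791207} \approx 1.2284 \cdot 10^{-7}$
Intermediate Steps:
$D{\left(N,H \right)} = 317 + H + \frac{N}{27}$ ($D{\left(N,H \right)} = H - \left(-317 - \frac{N}{27}\right) = H + \left(317 + \frac{N}{27}\right) = 317 + H + \frac{N}{27}$)
$k = 8140077$
$\frac{1}{k + D{\left(596,n{\left(-37 \right)} \right)}} = \frac{1}{8140077 + \left(317 - 1 + \frac{1}{27} \cdot 596\right)} = \frac{1}{8140077 + \left(317 - 1 + \frac{596}{27}\right)} = \frac{1}{8140077 + \frac{9128}{27}} = \frac{1}{\frac{219791207}{27}} = \frac{27}{219791207}$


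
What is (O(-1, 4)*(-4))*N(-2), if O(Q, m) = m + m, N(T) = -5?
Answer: 160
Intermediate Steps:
O(Q, m) = 2*m
(O(-1, 4)*(-4))*N(-2) = ((2*4)*(-4))*(-5) = (8*(-4))*(-5) = -32*(-5) = 160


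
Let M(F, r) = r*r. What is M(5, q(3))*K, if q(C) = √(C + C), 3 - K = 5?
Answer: -12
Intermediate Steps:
K = -2 (K = 3 - 1*5 = 3 - 5 = -2)
q(C) = √2*√C (q(C) = √(2*C) = √2*√C)
M(F, r) = r²
M(5, q(3))*K = (√2*√3)²*(-2) = (√6)²*(-2) = 6*(-2) = -12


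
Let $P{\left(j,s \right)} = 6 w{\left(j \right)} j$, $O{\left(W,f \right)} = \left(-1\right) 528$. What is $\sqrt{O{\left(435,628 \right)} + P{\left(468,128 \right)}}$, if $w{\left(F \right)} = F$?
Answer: $4 \sqrt{82101} \approx 1146.1$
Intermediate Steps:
$O{\left(W,f \right)} = -528$
$P{\left(j,s \right)} = 6 j^{2}$ ($P{\left(j,s \right)} = 6 j j = 6 j^{2}$)
$\sqrt{O{\left(435,628 \right)} + P{\left(468,128 \right)}} = \sqrt{-528 + 6 \cdot 468^{2}} = \sqrt{-528 + 6 \cdot 219024} = \sqrt{-528 + 1314144} = \sqrt{1313616} = 4 \sqrt{82101}$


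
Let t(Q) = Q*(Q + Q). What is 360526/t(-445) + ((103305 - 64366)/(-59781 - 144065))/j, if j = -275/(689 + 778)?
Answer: 856680152951/444032645650 ≈ 1.9293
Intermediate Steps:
j = -275/1467 ≈ -0.18746
t(Q) = 2*Q² (t(Q) = Q*(2*Q) = 2*Q²)
360526/t(-445) + ((103305 - 64366)/(-59781 - 144065))/j = 360526/((2*(-445)²)) + ((103305 - 64366)/(-59781 - 144065))/(-275/1467) = 360526/((2*198025)) + (38939/(-203846))*(-1467/275) = 360526/396050 + (38939*(-1/203846))*(-1467/275) = 360526*(1/396050) - 38939/203846*(-1467/275) = 180263/198025 + 57123513/56057650 = 856680152951/444032645650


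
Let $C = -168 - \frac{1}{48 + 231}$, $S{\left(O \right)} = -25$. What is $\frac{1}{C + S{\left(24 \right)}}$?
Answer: $- \frac{279}{53848} \approx -0.0051813$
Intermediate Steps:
$C = - \frac{46873}{279}$ ($C = -168 - \frac{1}{279} = - \frac{46873}{279} \approx -168.0$)
$\frac{1}{C + S{\left(24 \right)}} = \frac{1}{- \frac{46873}{279} - 25} = \frac{1}{- \frac{53848}{279}} = - \frac{279}{53848}$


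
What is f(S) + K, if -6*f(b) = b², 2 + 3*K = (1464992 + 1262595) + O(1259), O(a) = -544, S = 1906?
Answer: 303541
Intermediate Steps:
K = 2727041/3 (K = -⅔ + ((1464992 + 1262595) - 544)/3 = -⅔ + (2727587 - 544)/3 = -⅔ + (⅓)*2727043 = -⅔ + 2727043/3 = 2727041/3 ≈ 9.0901e+5)
f(b) = -b²/6
f(S) + K = -⅙*1906² + 2727041/3 = -⅙*3632836 + 2727041/3 = -1816418/3 + 2727041/3 = 303541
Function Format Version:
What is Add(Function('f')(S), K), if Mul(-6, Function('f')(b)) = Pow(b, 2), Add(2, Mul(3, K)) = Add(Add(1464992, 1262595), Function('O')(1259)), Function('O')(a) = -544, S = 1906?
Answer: 303541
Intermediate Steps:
K = Rational(2727041, 3) (K = Add(Rational(-2, 3), Mul(Rational(1, 3), Add(Add(1464992, 1262595), -544))) = Add(Rational(-2, 3), Mul(Rational(1, 3), Add(2727587, -544))) = Add(Rational(-2, 3), Mul(Rational(1, 3), 2727043)) = Add(Rational(-2, 3), Rational(2727043, 3)) = Rational(2727041, 3) ≈ 9.0901e+5)
Function('f')(b) = Mul(Rational(-1, 6), Pow(b, 2))
Add(Function('f')(S), K) = Add(Mul(Rational(-1, 6), Pow(1906, 2)), Rational(2727041, 3)) = Add(Mul(Rational(-1, 6), 3632836), Rational(2727041, 3)) = Add(Rational(-1816418, 3), Rational(2727041, 3)) = 303541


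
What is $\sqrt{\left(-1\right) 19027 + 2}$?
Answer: $5 i \sqrt{761} \approx 137.93 i$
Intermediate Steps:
$\sqrt{\left(-1\right) 19027 + 2} = \sqrt{-19027 + 2} = \sqrt{-19025} = 5 i \sqrt{761}$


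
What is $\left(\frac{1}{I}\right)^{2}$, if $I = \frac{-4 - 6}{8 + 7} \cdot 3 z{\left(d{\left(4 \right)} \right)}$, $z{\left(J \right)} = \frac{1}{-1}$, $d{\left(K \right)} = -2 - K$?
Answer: $\frac{1}{4} \approx 0.25$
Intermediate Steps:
$z{\left(J \right)} = -1$
$I = 2$ ($I = \frac{-4 - 6}{8 + 7} \cdot 3 \left(-1\right) = - \frac{10}{15} \cdot 3 \left(-1\right) = \left(-10\right) \frac{1}{15} \cdot 3 \left(-1\right) = \left(- \frac{2}{3}\right) 3 \left(-1\right) = \left(-2\right) \left(-1\right) = 2$)
$\left(\frac{1}{I}\right)^{2} = \left(\frac{1}{2}\right)^{2} = \frac{1}{4}$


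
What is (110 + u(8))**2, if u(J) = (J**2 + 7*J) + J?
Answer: 56644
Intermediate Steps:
u(J) = J**2 + 8*J
(110 + u(8))**2 = (110 + 8*(8 + 8))**2 = (110 + 8*16)**2 = (110 + 128)**2 = 238**2 = 56644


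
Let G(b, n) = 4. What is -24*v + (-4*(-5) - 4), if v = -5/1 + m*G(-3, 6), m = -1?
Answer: 232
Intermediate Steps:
v = -9 (v = -5/1 - 1*4 = -5*1 - 4 = -5 - 4 = -9)
-24*v + (-4*(-5) - 4) = -24*(-9) + (-4*(-5) - 4) = 216 + (20 - 4) = 216 + 16 = 232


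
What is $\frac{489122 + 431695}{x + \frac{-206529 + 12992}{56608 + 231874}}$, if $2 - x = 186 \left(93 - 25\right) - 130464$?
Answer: $\frac{88546376598}{11329392913} \approx 7.8156$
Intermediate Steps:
$x = 117818$ ($x = 2 - \left(186 \left(93 - 25\right) - 130464\right) = 2 - \left(186 \cdot 68 - 130464\right) = 2 - \left(12648 - 130464\right) = 2 - -117816 = 2 + 117816 = 117818$)
$\frac{489122 + 431695}{x + \frac{-206529 + 12992}{56608 + 231874}} = \frac{489122 + 431695}{117818 + \frac{-206529 + 12992}{56608 + 231874}} = \frac{920817}{117818 - \frac{193537}{288482}} = \frac{920817}{\frac{33988178739}{288482}} = 920817 \cdot \frac{288482}{33988178739} = \frac{88546376598}{11329392913}$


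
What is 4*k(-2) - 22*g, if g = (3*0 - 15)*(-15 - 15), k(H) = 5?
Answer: -9880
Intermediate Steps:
g = 450 (g = (0 - 15)*(-30) = -15*(-30) = 450)
4*k(-2) - 22*g = 4*5 - 22*450 = 20 - 9900 = -9880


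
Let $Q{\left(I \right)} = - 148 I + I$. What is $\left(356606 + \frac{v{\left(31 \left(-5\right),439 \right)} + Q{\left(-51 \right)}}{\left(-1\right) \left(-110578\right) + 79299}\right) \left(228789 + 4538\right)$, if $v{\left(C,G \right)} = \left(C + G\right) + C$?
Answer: $\frac{15798871015727776}{189877} \approx 8.3206 \cdot 10^{10}$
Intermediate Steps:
$Q{\left(I \right)} = - 147 I$
$v{\left(C,G \right)} = G + 2 C$
$\left(356606 + \frac{v{\left(31 \left(-5\right),439 \right)} + Q{\left(-51 \right)}}{\left(-1\right) \left(-110578\right) + 79299}\right) \left(228789 + 4538\right) = \left(356606 + \frac{\left(439 + 2 \cdot 31 \left(-5\right)\right) - -7497}{\left(-1\right) \left(-110578\right) + 79299}\right) \left(228789 + 4538\right) = \left(356606 + \frac{\left(439 + 2 \left(-155\right)\right) + 7497}{110578 + 79299}\right) 233327 = \left(356606 + \frac{\left(439 - 310\right) + 7497}{189877}\right) 233327 = \left(356606 + \left(129 + 7497\right) \frac{1}{189877}\right) 233327 = \left(356606 + 7626 \cdot \frac{1}{189877}\right) 233327 = \left(356606 + \frac{7626}{189877}\right) 233327 = \frac{67711285088}{189877} \cdot 233327 = \frac{15798871015727776}{189877}$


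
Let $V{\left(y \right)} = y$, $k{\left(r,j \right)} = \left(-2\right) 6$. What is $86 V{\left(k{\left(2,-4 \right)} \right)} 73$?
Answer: $-75336$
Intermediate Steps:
$k{\left(r,j \right)} = -12$
$86 V{\left(k{\left(2,-4 \right)} \right)} 73 = 86 \left(-12\right) 73 = \left(-1032\right) 73 = -75336$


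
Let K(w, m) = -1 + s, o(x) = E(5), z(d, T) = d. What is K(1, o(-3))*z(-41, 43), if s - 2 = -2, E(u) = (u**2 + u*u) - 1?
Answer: 41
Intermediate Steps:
E(u) = -1 + 2*u**2 (E(u) = (u**2 + u**2) - 1 = 2*u**2 - 1 = -1 + 2*u**2)
s = 0 (s = 2 - 2 = 0)
o(x) = 49 (o(x) = -1 + 2*5**2 = -1 + 2*25 = -1 + 50 = 49)
K(w, m) = -1 (K(w, m) = -1 + 0 = -1)
K(1, o(-3))*z(-41, 43) = -1*(-41) = 41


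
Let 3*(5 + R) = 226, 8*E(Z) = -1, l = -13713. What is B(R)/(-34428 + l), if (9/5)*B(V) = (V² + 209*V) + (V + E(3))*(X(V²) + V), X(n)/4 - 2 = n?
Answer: -1527515485/93586104 ≈ -16.322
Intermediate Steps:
X(n) = 8 + 4*n
E(Z) = -⅛ (E(Z) = (⅛)*(-1) = -⅛)
R = 211/3 (R = -5 + (⅓)*226 = -5 + 226/3 = 211/3 ≈ 70.333)
B(V) = 5*V²/9 + 1045*V/9 + 5*(-⅛ + V)*(8 + V + 4*V²)/9 (B(V) = 5*((V² + 209*V) + (V - ⅛)*((8 + 4*V²) + V))/9 = 5*((V² + 209*V) + (-⅛ + V)*(8 + V + 4*V²))/9 = 5*(V² + 209*V + (-⅛ + V)*(8 + V + 4*V²))/9 = 5*V²/9 + 1045*V/9 + 5*(-⅛ + V)*(8 + V + 4*V²)/9)
B(R)/(-34428 + l) = (-5/9 + 5*(211/3)²/6 + 20*(211/3)³/9 + (8675/72)*(211/3))/(-34428 - 13713) = (-5/9 + (⅚)*(44521/9) + (20/9)*(9393931/27) + 1830425/216)/(-48141) = (-5/9 + 222605/54 + 187878620/243 + 1830425/216)*(-1/48141) = (1527515485/1944)*(-1/48141) = -1527515485/93586104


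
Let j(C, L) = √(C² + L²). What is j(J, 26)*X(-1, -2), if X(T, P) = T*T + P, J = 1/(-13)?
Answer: -√114245/13 ≈ -26.000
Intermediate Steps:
J = -1/13 ≈ -0.076923
X(T, P) = P + T² (X(T, P) = T² + P = P + T²)
j(J, 26)*X(-1, -2) = √((-1/13)² + 26²)*(-2 + (-1)²) = √(1/169 + 676)*(-2 + 1) = √(114245/169)*(-1) = (√114245/13)*(-1) = -√114245/13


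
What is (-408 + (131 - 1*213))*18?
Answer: -8820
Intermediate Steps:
(-408 + (131 - 1*213))*18 = (-408 + (131 - 213))*18 = (-408 - 82)*18 = -490*18 = -8820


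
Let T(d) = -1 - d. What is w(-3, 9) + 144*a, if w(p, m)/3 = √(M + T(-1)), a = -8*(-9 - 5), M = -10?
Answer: 16128 + 3*I*√10 ≈ 16128.0 + 9.4868*I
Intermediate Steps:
a = 112 (a = -8*(-14) = 112)
w(p, m) = 3*I*√10 (w(p, m) = 3*√(-10 + (-1 - 1*(-1))) = 3*√(-10 + (-1 + 1)) = 3*√(-10 + 0) = 3*√(-10) = 3*(I*√10) = 3*I*√10)
w(-3, 9) + 144*a = 3*I*√10 + 144*112 = 3*I*√10 + 16128 = 16128 + 3*I*√10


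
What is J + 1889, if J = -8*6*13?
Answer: 1265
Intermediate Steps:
J = -624 (J = -48*13 = -624)
J + 1889 = -624 + 1889 = 1265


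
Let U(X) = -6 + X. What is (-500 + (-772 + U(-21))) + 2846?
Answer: 1547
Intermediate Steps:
(-500 + (-772 + U(-21))) + 2846 = (-500 + (-772 + (-6 - 21))) + 2846 = (-500 + (-772 - 27)) + 2846 = (-500 - 799) + 2846 = -1299 + 2846 = 1547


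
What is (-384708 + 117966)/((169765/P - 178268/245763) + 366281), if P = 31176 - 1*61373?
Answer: -989786910633381/1359118012751950 ≈ -0.72826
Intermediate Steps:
P = -30197 (P = 31176 - 61373 = -30197)
(-384708 + 117966)/((169765/P - 178268/245763) + 366281) = (-384708 + 117966)/((169765/(-30197) - 178268/245763) + 366281) = -266742/((169765*(-1/30197) - 178268*1/245763) + 366281) = -266742/((-169765/30197 - 178268/245763) + 366281) = -266742/(-47105114491/7421305311 + 366281) = -266742/2718236025503900/7421305311 = -266742*7421305311/2718236025503900 = -989786910633381/1359118012751950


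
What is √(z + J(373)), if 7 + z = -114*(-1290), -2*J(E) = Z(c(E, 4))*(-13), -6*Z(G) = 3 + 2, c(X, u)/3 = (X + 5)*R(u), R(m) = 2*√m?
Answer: √5293713/6 ≈ 383.47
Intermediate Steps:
c(X, u) = 6*√u*(5 + X) (c(X, u) = 3*((X + 5)*(2*√u)) = 3*((5 + X)*(2*√u)) = 3*(2*√u*(5 + X)) = 6*√u*(5 + X))
Z(G) = -⅚ (Z(G) = -(3 + 2)/6 = -⅙*5 = -⅚)
J(E) = -65/12 (J(E) = -(-5)*(-13)/12 = -½*65/6 = -65/12)
z = 147053 (z = -7 - 114*(-1290) = -7 + 147060 = 147053)
√(z + J(373)) = √(147053 - 65/12) = √(1764571/12) = √5293713/6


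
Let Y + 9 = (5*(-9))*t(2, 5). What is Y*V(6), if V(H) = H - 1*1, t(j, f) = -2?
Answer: 405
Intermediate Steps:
V(H) = -1 + H (V(H) = H - 1 = -1 + H)
Y = 81 (Y = -9 + (5*(-9))*(-2) = -9 - 45*(-2) = -9 + 90 = 81)
Y*V(6) = 81*(-1 + 6) = 81*5 = 405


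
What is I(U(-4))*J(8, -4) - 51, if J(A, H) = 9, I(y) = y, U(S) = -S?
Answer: -15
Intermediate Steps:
I(U(-4))*J(8, -4) - 51 = -1*(-4)*9 - 51 = 4*9 - 51 = 36 - 51 = -15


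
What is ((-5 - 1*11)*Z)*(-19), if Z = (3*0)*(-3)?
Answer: 0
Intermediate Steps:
Z = 0 (Z = 0*(-3) = 0)
((-5 - 1*11)*Z)*(-19) = ((-5 - 1*11)*0)*(-19) = ((-5 - 11)*0)*(-19) = -16*0*(-19) = 0*(-19) = 0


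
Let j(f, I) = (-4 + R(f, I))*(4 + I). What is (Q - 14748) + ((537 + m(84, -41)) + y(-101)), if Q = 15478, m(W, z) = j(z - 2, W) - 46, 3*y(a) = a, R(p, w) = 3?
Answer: 3298/3 ≈ 1099.3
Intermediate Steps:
y(a) = a/3
j(f, I) = -4 - I (j(f, I) = (-4 + 3)*(4 + I) = -(4 + I) = -4 - I)
m(W, z) = -50 - W (m(W, z) = (-4 - W) - 46 = -50 - W)
(Q - 14748) + ((537 + m(84, -41)) + y(-101)) = (15478 - 14748) + ((537 + (-50 - 1*84)) + (⅓)*(-101)) = 730 + ((537 + (-50 - 84)) - 101/3) = 730 + ((537 - 134) - 101/3) = 730 + (403 - 101/3) = 730 + 1108/3 = 3298/3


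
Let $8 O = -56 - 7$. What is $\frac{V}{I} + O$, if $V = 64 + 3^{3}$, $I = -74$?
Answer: $- \frac{2695}{296} \approx -9.1047$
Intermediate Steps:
$V = 91$ ($V = 64 + 27 = 91$)
$O = - \frac{63}{8}$ ($O = \frac{-56 - 7}{8} = \frac{1}{8} \left(-63\right) = - \frac{63}{8} \approx -7.875$)
$\frac{V}{I} + O = \frac{91}{-74} - \frac{63}{8} = 91 \left(- \frac{1}{74}\right) - \frac{63}{8} = - \frac{91}{74} - \frac{63}{8} = - \frac{2695}{296}$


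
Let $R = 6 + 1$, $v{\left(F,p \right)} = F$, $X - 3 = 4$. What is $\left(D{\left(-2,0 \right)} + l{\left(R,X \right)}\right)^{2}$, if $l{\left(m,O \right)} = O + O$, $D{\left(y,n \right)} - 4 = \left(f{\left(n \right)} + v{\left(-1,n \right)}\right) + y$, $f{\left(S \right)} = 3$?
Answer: $324$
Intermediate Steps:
$X = 7$ ($X = 3 + 4 = 7$)
$D{\left(y,n \right)} = 6 + y$ ($D{\left(y,n \right)} = 4 + \left(\left(3 - 1\right) + y\right) = 4 + \left(2 + y\right) = 6 + y$)
$R = 7$
$l{\left(m,O \right)} = 2 O$
$\left(D{\left(-2,0 \right)} + l{\left(R,X \right)}\right)^{2} = \left(\left(6 - 2\right) + 2 \cdot 7\right)^{2} = \left(4 + 14\right)^{2} = 18^{2} = 324$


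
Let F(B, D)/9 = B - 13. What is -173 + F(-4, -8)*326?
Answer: -50051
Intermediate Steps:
F(B, D) = -117 + 9*B (F(B, D) = 9*(B - 13) = 9*(-13 + B) = -117 + 9*B)
-173 + F(-4, -8)*326 = -173 + (-117 + 9*(-4))*326 = -173 + (-117 - 36)*326 = -173 - 153*326 = -173 - 49878 = -50051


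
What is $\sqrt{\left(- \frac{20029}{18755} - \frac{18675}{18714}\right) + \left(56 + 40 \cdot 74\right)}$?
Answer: $\frac{\sqrt{340936318839712070}}{10635790} \approx 54.899$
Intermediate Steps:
$\sqrt{\left(- \frac{20029}{18755} - \frac{18675}{18714}\right) + \left(56 + 40 \cdot 74\right)} = \sqrt{\left(\left(-20029\right) \frac{1}{18755} - \frac{6225}{6238}\right) + \left(56 + 2960\right)} = \sqrt{\left(- \frac{20029}{18755} - \frac{6225}{6238}\right) + 3016} = \sqrt{- \frac{241690777}{116993690} + 3016} = \sqrt{\frac{352611278263}{116993690}} = \frac{\sqrt{340936318839712070}}{10635790}$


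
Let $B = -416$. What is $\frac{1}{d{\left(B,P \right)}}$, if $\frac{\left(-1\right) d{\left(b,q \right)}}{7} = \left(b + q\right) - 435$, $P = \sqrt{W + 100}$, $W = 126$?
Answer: $\frac{851}{5067825} + \frac{\sqrt{226}}{5067825} \approx 0.00017089$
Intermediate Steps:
$P = \sqrt{226}$ ($P = \sqrt{126 + 100} = \sqrt{226} \approx 15.033$)
$d{\left(b,q \right)} = 3045 - 7 b - 7 q$ ($d{\left(b,q \right)} = - 7 \left(\left(b + q\right) - 435\right) = - 7 \left(-435 + b + q\right) = 3045 - 7 b - 7 q$)
$\frac{1}{d{\left(B,P \right)}} = \frac{1}{3045 - -2912 - 7 \sqrt{226}} = \frac{1}{3045 + 2912 - 7 \sqrt{226}} = \frac{1}{5957 - 7 \sqrt{226}}$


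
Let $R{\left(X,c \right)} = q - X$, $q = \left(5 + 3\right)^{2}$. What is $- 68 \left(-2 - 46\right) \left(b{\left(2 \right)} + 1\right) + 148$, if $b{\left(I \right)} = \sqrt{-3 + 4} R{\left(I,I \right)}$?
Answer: $205780$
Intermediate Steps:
$q = 64$ ($q = 8^{2} = 64$)
$R{\left(X,c \right)} = 64 - X$
$b{\left(I \right)} = 64 - I$ ($b{\left(I \right)} = \sqrt{-3 + 4} \left(64 - I\right) = \sqrt{1} \left(64 - I\right) = 1 \left(64 - I\right) = 64 - I$)
$- 68 \left(-2 - 46\right) \left(b{\left(2 \right)} + 1\right) + 148 = - 68 \left(-2 - 46\right) \left(\left(64 - 2\right) + 1\right) + 148 = - 68 \left(- 48 \left(\left(64 - 2\right) + 1\right)\right) + 148 = - 68 \left(- 48 \left(62 + 1\right)\right) + 148 = - 68 \left(\left(-48\right) 63\right) + 148 = \left(-68\right) \left(-3024\right) + 148 = 205632 + 148 = 205780$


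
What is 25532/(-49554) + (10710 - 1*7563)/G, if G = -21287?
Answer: -349723061/527427999 ≈ -0.66307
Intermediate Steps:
25532/(-49554) + (10710 - 1*7563)/G = 25532/(-49554) + (10710 - 1*7563)/(-21287) = 25532*(-1/49554) + (10710 - 7563)*(-1/21287) = -12766/24777 + 3147*(-1/21287) = -12766/24777 - 3147/21287 = -349723061/527427999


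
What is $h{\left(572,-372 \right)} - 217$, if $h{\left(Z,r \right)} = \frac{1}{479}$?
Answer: $- \frac{103942}{479} \approx -217.0$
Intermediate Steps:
$h{\left(Z,r \right)} = \frac{1}{479}$
$h{\left(572,-372 \right)} - 217 = \frac{1}{479} - 217 = - \frac{103942}{479}$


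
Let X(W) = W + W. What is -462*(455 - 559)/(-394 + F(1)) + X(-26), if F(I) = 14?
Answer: -16952/95 ≈ -178.44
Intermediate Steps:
X(W) = 2*W
-462*(455 - 559)/(-394 + F(1)) + X(-26) = -462*(455 - 559)/(-394 + 14) + 2*(-26) = -(-48048)/(-380) - 52 = -(-48048)*(-1)/380 - 52 = -462*26/95 - 52 = -12012/95 - 52 = -16952/95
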